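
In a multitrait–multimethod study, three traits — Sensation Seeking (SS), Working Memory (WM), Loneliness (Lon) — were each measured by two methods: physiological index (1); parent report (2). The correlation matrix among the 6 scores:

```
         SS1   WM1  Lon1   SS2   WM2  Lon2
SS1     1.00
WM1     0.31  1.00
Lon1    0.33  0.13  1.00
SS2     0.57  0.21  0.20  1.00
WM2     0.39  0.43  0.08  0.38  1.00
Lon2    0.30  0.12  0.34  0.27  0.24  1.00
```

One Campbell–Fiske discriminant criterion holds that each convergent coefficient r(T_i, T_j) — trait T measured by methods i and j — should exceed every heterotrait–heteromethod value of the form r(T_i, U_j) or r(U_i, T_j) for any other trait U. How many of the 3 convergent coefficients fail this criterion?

Checking each validity diagonal entry against its comparison values:
SS (methods 1·2): 0.57 vs {0.39, 0.21, 0.30, 0.20} → pass.
WM (methods 1·2): 0.43 vs {0.21, 0.39, 0.12, 0.08} → pass.
Lon (methods 1·2): 0.34 vs {0.20, 0.30, 0.08, 0.12} → pass.
0 of 3 fail.

0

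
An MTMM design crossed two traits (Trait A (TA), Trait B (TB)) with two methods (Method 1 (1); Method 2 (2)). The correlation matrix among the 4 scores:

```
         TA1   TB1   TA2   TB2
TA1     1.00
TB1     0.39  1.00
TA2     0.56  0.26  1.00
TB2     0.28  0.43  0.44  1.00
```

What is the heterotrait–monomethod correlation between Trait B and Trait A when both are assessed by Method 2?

0.44

Different traits, same method: r(TB2, TA2) = 0.44.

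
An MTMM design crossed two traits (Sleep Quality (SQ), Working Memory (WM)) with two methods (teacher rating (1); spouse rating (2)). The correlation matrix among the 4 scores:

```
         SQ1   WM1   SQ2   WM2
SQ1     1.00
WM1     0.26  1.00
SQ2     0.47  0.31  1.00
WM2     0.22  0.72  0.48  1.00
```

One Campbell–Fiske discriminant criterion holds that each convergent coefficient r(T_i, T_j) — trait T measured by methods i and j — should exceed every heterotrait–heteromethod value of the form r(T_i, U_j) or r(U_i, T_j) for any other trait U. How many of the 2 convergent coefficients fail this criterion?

Convergent coefficients and their comparison sets:
SQ (methods 1·2): 0.47 vs {0.22, 0.31} → pass.
WM (methods 1·2): 0.72 vs {0.31, 0.22} → pass.
0 of 2 fail.

0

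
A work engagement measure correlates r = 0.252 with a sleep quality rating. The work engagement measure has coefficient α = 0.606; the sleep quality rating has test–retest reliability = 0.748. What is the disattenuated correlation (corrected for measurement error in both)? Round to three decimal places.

0.374

r_true = r_obs / √(r_xx · r_yy) = 0.252 / √(0.606 × 0.748) = 0.252 / √0.453288 = 0.252 / 0.6733 ≈ 0.374.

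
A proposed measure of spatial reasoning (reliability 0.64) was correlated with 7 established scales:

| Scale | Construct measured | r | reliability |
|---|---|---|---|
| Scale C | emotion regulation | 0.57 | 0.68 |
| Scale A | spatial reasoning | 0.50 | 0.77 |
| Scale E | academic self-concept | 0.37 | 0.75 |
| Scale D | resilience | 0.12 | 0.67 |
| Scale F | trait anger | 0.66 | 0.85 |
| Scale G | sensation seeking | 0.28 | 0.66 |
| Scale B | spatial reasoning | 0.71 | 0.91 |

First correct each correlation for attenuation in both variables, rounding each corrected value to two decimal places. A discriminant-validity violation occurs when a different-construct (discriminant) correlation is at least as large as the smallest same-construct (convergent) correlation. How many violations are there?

2

Disattenuated r (r / √(r_scale · r_new)):
  Scale C (disc): 0.57 / √(0.68·0.64) = 0.86
  Scale A (conv): 0.50 / √(0.77·0.64) = 0.71
  Scale E (disc): 0.37 / √(0.75·0.64) = 0.53
  Scale D (disc): 0.12 / √(0.67·0.64) = 0.18
  Scale F (disc): 0.66 / √(0.85·0.64) = 0.89
  Scale G (disc): 0.28 / √(0.66·0.64) = 0.43
  Scale B (conv): 0.71 / √(0.91·0.64) = 0.93
Smallest convergent = 0.71. Discriminant values: 0.86, 0.53, 0.18, 0.89, 0.43; count ≥ 0.71 → 2.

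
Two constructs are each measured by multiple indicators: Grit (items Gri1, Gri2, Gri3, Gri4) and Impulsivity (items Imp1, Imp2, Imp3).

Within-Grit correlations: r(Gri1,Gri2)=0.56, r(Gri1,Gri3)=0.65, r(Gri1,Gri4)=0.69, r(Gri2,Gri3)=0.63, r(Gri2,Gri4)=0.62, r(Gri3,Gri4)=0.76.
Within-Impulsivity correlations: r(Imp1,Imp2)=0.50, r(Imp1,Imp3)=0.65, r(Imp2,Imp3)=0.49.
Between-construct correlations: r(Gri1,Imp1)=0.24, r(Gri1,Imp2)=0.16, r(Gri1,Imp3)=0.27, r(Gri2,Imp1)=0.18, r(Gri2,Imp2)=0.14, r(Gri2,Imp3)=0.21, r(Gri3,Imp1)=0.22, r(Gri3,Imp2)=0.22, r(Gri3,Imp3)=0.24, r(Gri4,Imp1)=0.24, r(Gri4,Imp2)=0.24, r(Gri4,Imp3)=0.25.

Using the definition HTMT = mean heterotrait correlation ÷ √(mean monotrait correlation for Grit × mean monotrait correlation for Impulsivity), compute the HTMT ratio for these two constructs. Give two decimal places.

0.36

Between-construct mean = 2.61/12 = 0.2175.
Mean within-Gri = 3.91/6 = 0.6517; mean within-Imp = 1.64/3 = 0.5467.
Geometric mean = √(0.6517 × 0.5467) = 0.5969.
HTMT = 0.2175 / 0.5969 = 0.36.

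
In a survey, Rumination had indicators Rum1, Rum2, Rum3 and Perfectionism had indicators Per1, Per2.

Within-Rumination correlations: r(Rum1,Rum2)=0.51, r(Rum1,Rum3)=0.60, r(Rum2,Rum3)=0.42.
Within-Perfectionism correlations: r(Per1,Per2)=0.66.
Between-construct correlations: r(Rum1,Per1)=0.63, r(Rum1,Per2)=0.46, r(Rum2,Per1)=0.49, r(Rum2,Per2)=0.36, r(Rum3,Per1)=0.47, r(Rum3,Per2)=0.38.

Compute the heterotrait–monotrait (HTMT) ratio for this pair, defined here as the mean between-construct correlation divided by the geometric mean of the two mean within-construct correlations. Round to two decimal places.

Mean heterotrait r = 2.79/6 = 0.4650.
Mean within-Rum = 1.53/3 = 0.5100; mean within-Per = 0.66/1 = 0.6600.
Geometric mean = √(0.5100 × 0.6600) = 0.5802.
HTMT = 0.4650 / 0.5802 = 0.80.

0.80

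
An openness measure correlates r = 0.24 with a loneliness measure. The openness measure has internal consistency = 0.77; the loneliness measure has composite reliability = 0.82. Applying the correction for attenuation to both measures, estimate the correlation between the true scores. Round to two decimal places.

0.30

r_true = r_obs / √(r_xx · r_yy) = 0.24 / √(0.77 × 0.82) = 0.24 / √0.6314 = 0.24 / 0.7946 ≈ 0.30.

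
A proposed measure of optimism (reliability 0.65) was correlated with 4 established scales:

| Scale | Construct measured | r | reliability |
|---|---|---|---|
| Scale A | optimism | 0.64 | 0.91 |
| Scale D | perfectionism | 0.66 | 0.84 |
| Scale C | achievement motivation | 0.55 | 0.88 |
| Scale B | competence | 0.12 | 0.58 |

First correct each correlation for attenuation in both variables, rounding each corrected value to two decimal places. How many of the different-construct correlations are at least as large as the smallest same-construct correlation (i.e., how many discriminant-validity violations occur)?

1

Disattenuated r (r / √(r_scale · r_new)):
  Scale A (conv): 0.64 / √(0.91·0.65) = 0.83
  Scale D (disc): 0.66 / √(0.84·0.65) = 0.89
  Scale C (disc): 0.55 / √(0.88·0.65) = 0.73
  Scale B (disc): 0.12 / √(0.58·0.65) = 0.20
Smallest convergent = 0.83. Discriminant values: 0.89, 0.73, 0.20; count ≥ 0.83 → 1.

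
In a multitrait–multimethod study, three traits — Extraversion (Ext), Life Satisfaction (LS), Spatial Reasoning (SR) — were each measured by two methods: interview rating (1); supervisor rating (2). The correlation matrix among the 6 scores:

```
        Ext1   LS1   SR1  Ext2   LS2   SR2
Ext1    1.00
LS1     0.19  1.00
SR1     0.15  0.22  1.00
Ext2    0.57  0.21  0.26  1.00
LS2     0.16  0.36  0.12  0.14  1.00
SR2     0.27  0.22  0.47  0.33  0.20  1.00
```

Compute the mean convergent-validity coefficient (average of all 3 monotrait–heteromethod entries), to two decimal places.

Convergent values: 0.57, 0.36, 0.47; mean = 1.40/3 = 0.47.

0.47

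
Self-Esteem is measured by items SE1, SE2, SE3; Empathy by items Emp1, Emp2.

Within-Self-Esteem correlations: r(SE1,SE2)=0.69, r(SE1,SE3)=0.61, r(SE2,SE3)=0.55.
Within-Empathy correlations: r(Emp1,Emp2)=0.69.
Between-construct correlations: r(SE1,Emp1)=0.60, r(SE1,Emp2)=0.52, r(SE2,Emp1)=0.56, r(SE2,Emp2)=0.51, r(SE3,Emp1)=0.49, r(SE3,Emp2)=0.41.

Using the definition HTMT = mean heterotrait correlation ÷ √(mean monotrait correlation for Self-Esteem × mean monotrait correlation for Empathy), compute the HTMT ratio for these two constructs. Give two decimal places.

Mean heterotrait r = 3.09/6 = 0.5150.
Mean within-SE = 1.85/3 = 0.6167; mean within-Emp = 0.69/1 = 0.6900.
Geometric mean = √(0.6167 × 0.6900) = 0.6523.
HTMT = 0.5150 / 0.6523 = 0.79.

0.79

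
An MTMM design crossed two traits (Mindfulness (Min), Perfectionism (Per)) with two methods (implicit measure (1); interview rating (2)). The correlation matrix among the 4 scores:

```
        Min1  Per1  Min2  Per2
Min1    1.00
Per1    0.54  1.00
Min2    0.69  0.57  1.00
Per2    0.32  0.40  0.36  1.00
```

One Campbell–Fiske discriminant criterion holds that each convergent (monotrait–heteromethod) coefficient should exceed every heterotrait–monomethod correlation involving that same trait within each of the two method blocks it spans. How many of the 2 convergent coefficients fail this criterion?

Checking each validity diagonal entry against its comparison values:
Min (methods 1·2): 0.69 vs {0.54, 0.36} → pass.
Per (methods 1·2): 0.40 vs {0.54, 0.36} → fail.
1 of 2 fail.

1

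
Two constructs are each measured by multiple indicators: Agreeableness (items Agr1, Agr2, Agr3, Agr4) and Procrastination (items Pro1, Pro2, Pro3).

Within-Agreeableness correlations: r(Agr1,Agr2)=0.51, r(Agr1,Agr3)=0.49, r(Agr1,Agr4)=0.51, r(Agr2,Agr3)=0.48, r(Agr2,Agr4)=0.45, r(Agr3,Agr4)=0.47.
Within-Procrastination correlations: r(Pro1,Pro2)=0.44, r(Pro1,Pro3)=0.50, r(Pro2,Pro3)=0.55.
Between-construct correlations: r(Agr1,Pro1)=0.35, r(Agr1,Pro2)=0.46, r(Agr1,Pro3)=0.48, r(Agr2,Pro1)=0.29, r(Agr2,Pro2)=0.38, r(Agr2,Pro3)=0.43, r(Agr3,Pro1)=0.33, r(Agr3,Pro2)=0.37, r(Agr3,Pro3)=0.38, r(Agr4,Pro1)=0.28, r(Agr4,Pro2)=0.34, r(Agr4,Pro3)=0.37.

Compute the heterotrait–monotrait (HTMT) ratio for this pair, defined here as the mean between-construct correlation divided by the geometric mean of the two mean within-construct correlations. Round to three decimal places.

Mean heterotrait r = 4.46/12 = 0.3717.
Mean within-Agr = 2.91/6 = 0.4850; mean within-Pro = 1.49/3 = 0.4967.
Geometric mean = √(0.4850 × 0.4967) = 0.4908.
HTMT = 0.3717 / 0.4908 = 0.757.

0.757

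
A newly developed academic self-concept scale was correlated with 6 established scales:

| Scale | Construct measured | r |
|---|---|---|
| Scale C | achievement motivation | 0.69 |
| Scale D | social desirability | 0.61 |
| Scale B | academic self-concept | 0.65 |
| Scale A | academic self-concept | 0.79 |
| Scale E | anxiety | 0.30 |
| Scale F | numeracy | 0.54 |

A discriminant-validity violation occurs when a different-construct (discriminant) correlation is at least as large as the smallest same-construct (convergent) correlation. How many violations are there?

1

Convergent (same construct = academic self-concept): Scale B, Scale A.
Smallest convergent = 0.65. Discriminant values: 0.69, 0.61, 0.30, 0.54; count ≥ 0.65 → 1.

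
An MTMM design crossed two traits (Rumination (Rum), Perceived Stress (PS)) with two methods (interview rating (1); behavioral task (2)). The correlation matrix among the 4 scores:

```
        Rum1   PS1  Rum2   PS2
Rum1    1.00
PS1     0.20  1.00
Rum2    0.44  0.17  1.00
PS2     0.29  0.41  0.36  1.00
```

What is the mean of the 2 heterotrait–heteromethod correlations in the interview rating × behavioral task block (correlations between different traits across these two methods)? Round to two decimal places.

0.23

HTHM values (method 1 × method 2): 0.29, 0.17; mean = 0.46/2 = 0.23.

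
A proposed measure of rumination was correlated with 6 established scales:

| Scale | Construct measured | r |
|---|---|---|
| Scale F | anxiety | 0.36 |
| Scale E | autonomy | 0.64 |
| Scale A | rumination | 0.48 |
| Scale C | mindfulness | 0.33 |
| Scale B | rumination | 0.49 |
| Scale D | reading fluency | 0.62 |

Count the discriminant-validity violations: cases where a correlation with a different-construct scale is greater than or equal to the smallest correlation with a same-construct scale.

Convergent (same construct = rumination): Scale A, Scale B.
Smallest convergent = 0.48. Discriminant values: 0.36, 0.64, 0.33, 0.62; count ≥ 0.48 → 2.

2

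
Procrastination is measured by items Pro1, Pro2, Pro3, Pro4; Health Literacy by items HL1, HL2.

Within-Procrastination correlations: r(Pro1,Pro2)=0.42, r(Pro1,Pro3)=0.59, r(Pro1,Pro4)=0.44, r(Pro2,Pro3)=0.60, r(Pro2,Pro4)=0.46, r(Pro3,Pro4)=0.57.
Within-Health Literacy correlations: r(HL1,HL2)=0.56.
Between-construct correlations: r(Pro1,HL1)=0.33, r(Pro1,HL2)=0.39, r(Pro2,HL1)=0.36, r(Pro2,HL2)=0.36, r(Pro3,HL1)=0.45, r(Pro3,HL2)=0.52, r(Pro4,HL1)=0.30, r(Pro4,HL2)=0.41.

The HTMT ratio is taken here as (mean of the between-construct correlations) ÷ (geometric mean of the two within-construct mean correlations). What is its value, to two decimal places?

Mean between = 3.12/8 = 0.3900.
Mean within-Pro = 3.08/6 = 0.5133; mean within-HL = 0.56/1 = 0.5600.
Geometric mean = √(0.5133 × 0.5600) = 0.5361.
HTMT = 0.3900 / 0.5361 = 0.73.

0.73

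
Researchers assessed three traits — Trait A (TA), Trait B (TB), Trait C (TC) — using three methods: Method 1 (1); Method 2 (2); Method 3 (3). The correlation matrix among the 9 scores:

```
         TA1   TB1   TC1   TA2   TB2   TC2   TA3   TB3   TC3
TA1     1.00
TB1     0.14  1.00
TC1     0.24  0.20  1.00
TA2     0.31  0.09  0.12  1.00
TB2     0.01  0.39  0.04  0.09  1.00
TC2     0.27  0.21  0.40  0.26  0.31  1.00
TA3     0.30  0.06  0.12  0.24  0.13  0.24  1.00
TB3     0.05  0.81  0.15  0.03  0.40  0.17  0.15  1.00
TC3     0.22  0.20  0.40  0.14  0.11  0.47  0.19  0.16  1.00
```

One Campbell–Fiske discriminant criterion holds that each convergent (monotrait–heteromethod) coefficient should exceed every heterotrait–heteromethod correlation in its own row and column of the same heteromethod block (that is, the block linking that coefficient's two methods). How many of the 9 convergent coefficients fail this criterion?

1

Checking each validity diagonal entry against its comparison values:
TA (methods 1·2): 0.31 vs {0.01, 0.09, 0.27, 0.12} → pass.
TA (methods 1·3): 0.30 vs {0.05, 0.06, 0.22, 0.12} → pass.
TA (methods 2·3): 0.24 vs {0.03, 0.13, 0.14, 0.24} → fail.
TB (methods 1·2): 0.39 vs {0.09, 0.01, 0.21, 0.04} → pass.
TB (methods 1·3): 0.81 vs {0.06, 0.05, 0.20, 0.15} → pass.
TB (methods 2·3): 0.40 vs {0.13, 0.03, 0.11, 0.17} → pass.
TC (methods 1·2): 0.40 vs {0.12, 0.27, 0.04, 0.21} → pass.
TC (methods 1·3): 0.40 vs {0.12, 0.22, 0.15, 0.20} → pass.
TC (methods 2·3): 0.47 vs {0.24, 0.14, 0.17, 0.11} → pass.
1 of 9 fail.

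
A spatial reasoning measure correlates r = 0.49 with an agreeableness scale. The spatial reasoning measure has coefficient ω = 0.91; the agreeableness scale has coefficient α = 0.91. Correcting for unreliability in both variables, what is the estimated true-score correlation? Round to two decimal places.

0.54

r_true = r_obs / √(r_xx · r_yy) = 0.49 / √(0.91 × 0.91) = 0.49 / √0.8281 = 0.49 / 0.9100 ≈ 0.54.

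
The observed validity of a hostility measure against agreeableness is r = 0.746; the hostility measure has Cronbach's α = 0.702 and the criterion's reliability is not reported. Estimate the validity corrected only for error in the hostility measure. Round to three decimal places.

Single correction: r_c = r_obs / √r_xx = 0.746 / √0.702 = 0.746 / 0.8379 ≈ 0.890.

0.890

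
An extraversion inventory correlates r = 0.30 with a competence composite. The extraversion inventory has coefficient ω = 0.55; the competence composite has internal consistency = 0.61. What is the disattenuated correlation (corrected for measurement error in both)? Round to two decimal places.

0.52

r_true = r_obs / √(r_xx · r_yy) = 0.30 / √(0.55 × 0.61) = 0.30 / √0.3355 = 0.30 / 0.5792 ≈ 0.52.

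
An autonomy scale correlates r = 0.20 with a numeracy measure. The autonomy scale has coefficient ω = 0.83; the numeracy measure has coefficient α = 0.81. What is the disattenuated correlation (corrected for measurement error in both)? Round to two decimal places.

0.24

r_true = r_obs / √(r_xx · r_yy) = 0.20 / √(0.83 × 0.81) = 0.20 / √0.6723 = 0.20 / 0.8199 ≈ 0.24.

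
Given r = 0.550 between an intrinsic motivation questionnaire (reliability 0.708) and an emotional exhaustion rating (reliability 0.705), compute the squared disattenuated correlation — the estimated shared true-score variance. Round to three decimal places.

0.606

Disattenuated r = 0.550 / √(0.708 × 0.705) = 0.550 / 0.7065 = 0.7785.
Shared true-score variance = 0.7785² = 0.6061 ≈ 0.606.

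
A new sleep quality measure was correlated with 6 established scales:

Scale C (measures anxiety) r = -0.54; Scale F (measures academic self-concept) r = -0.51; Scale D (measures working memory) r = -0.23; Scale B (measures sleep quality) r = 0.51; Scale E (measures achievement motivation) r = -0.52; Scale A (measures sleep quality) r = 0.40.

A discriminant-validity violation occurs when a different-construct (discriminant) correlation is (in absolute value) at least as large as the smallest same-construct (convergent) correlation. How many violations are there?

Convergent (same construct = sleep quality): Scale B, Scale A.
Smallest convergent = 0.40. Discriminant |r|: 0.54, 0.51, 0.23, 0.52; count ≥ 0.40 → 3.

3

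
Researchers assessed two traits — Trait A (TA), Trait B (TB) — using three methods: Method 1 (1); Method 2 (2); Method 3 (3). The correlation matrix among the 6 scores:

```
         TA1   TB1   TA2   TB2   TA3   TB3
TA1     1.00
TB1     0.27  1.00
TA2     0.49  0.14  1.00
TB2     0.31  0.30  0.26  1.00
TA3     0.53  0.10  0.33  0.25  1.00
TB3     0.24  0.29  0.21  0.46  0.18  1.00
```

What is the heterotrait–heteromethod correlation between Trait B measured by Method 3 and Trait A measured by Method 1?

Different traits and methods: r(TB3, TA1) = 0.24.

0.24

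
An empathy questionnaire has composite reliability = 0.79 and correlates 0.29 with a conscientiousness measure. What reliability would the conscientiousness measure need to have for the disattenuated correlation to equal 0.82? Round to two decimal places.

r_true = r_obs / √(r_xx · r_yy) ⇒ 0.82 = 0.29 / √(0.79 · r_yy).
√(0.79 · r_yy) = 0.29 / 0.82 = 0.3537; 0.79 · r_yy = 0.1251; r_yy = 0.1251 / 0.79 ≈ 0.16.

0.16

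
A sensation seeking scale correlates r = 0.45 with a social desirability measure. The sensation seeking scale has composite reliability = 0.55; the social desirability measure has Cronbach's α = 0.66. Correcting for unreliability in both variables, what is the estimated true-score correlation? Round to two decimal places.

0.75

r_true = r_obs / √(r_xx · r_yy) = 0.45 / √(0.55 × 0.66) = 0.45 / √0.3630 = 0.45 / 0.6025 ≈ 0.75.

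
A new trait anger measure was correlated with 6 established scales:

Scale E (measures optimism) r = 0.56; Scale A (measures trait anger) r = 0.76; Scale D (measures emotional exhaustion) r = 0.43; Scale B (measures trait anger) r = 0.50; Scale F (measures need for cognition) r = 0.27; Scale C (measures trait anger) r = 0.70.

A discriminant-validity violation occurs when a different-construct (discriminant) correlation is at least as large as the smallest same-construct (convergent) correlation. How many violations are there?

1

Convergent (same construct = trait anger): Scale A, Scale B, Scale C.
Smallest convergent = 0.50. Discriminant values: 0.56, 0.43, 0.27; count ≥ 0.50 → 1.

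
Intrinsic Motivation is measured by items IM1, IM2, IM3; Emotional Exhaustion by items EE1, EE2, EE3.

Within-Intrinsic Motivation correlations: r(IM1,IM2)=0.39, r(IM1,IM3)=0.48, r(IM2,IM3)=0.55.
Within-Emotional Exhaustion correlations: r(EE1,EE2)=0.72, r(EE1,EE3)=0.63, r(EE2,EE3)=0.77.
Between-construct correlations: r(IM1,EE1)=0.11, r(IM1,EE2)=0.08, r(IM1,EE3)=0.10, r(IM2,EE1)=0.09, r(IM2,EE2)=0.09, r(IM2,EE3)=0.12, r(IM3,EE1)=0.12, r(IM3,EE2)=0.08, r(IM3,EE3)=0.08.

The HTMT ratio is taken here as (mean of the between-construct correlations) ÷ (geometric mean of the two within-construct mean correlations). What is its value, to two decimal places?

Between-construct mean = 0.87/9 = 0.0967.
Mean within-IM = 1.42/3 = 0.4733; mean within-EE = 2.12/3 = 0.7067.
Geometric mean = √(0.4733 × 0.7067) = 0.5783.
HTMT = 0.0967 / 0.5783 = 0.17.

0.17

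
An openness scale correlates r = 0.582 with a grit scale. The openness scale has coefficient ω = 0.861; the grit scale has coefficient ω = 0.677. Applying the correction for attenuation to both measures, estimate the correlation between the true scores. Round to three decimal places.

0.762

r_true = r_obs / √(r_xx · r_yy) = 0.582 / √(0.861 × 0.677) = 0.582 / √0.582897 = 0.582 / 0.7635 ≈ 0.762.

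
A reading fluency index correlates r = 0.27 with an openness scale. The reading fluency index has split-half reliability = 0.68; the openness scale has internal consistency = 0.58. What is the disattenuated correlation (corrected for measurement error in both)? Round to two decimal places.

0.43

r_true = r_obs / √(r_xx · r_yy) = 0.27 / √(0.68 × 0.58) = 0.27 / √0.3944 = 0.27 / 0.6280 ≈ 0.43.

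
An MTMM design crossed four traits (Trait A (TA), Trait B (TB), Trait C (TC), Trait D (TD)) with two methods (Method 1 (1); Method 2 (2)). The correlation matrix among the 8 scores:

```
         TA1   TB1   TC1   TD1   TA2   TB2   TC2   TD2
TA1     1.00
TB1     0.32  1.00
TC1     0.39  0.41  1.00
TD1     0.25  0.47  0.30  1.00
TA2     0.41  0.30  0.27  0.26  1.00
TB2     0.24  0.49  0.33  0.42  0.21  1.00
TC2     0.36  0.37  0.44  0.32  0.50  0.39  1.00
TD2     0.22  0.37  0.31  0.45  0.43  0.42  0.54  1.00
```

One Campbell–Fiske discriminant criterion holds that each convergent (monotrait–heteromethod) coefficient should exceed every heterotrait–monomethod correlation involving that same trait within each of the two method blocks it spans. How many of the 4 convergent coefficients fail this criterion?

3

Checking each validity diagonal entry against its comparison values:
TA (methods 1·2): 0.41 vs {0.32, 0.21, 0.39, 0.50, 0.25, 0.43} → fail.
TB (methods 1·2): 0.49 vs {0.32, 0.21, 0.41, 0.39, 0.47, 0.42} → pass.
TC (methods 1·2): 0.44 vs {0.39, 0.50, 0.41, 0.39, 0.30, 0.54} → fail.
TD (methods 1·2): 0.45 vs {0.25, 0.43, 0.47, 0.42, 0.30, 0.54} → fail.
3 of 4 fail.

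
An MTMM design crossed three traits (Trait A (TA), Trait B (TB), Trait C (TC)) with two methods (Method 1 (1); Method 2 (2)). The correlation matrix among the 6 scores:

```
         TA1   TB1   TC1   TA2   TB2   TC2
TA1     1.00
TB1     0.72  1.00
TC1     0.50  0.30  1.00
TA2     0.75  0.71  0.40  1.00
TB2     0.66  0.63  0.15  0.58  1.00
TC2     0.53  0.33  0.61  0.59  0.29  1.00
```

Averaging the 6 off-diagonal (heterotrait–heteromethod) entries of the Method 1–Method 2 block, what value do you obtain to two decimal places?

0.46

HTHM values (method 1 × method 2): 0.66, 0.53, 0.71, 0.33, 0.40, 0.15; mean = 2.78/6 = 0.46.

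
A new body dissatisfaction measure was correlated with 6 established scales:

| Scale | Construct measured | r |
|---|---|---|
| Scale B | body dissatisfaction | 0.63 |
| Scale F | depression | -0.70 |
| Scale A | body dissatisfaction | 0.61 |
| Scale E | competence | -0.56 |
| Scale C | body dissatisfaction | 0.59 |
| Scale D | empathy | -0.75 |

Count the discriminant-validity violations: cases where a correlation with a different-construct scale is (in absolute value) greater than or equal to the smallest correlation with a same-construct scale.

Convergent (same construct = body dissatisfaction): Scale B, Scale A, Scale C.
Smallest convergent = 0.59. Discriminant |r|: 0.70, 0.56, 0.75; count ≥ 0.59 → 2.

2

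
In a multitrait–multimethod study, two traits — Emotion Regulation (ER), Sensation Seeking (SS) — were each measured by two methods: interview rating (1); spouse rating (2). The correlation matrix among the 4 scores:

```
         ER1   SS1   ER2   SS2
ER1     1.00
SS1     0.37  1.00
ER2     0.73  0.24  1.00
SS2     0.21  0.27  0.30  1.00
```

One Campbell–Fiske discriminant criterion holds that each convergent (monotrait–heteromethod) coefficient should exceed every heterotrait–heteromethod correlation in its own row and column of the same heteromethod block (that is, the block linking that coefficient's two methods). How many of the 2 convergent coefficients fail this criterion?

0

Convergent coefficients and their comparison sets:
ER (methods 1·2): 0.73 vs {0.21, 0.24} → pass.
SS (methods 1·2): 0.27 vs {0.24, 0.21} → pass.
0 of 2 fail.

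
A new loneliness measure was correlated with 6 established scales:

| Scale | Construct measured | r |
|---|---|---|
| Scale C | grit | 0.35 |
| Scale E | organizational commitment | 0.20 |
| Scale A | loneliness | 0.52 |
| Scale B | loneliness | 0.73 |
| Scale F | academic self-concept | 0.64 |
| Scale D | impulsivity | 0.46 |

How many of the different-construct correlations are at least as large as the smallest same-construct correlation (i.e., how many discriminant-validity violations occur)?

Convergent (same construct = loneliness): Scale A, Scale B.
Smallest convergent = 0.52. Discriminant values: 0.35, 0.20, 0.64, 0.46; count ≥ 0.52 → 1.

1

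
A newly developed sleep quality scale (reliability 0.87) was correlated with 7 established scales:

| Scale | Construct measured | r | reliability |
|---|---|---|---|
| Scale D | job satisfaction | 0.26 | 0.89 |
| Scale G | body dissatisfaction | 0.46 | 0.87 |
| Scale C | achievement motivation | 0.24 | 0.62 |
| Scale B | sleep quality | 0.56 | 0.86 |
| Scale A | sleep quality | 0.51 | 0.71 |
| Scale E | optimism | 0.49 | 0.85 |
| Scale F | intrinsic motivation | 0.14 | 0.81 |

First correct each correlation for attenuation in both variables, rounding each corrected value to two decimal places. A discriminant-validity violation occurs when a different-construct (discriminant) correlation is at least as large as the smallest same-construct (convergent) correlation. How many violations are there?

Disattenuated r (r / √(r_scale · r_new)):
  Scale D (disc): 0.26 / √(0.89·0.87) = 0.30
  Scale G (disc): 0.46 / √(0.87·0.87) = 0.53
  Scale C (disc): 0.24 / √(0.62·0.87) = 0.33
  Scale B (conv): 0.56 / √(0.86·0.87) = 0.65
  Scale A (conv): 0.51 / √(0.71·0.87) = 0.65
  Scale E (disc): 0.49 / √(0.85·0.87) = 0.57
  Scale F (disc): 0.14 / √(0.81·0.87) = 0.17
Smallest convergent = 0.65. Discriminant values: 0.30, 0.53, 0.33, 0.57, 0.17; count ≥ 0.65 → 0.

0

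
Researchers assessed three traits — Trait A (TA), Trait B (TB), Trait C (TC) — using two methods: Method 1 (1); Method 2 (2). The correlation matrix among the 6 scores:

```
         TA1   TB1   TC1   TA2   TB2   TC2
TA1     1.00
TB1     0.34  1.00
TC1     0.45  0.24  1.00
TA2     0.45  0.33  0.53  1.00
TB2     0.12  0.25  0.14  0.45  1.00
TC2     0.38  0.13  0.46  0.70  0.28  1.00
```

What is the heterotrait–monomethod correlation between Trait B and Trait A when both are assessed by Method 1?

Different traits, same method: r(TB1, TA1) = 0.34.

0.34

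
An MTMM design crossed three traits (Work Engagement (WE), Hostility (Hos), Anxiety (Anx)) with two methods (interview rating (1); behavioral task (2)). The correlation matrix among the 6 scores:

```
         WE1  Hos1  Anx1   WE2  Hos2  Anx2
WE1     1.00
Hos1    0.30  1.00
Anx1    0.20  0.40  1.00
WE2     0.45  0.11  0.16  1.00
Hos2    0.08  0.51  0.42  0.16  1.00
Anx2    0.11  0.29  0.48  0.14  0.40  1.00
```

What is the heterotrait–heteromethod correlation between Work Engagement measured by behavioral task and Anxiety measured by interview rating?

Different traits and methods: r(WE2, Anx1) = 0.16.

0.16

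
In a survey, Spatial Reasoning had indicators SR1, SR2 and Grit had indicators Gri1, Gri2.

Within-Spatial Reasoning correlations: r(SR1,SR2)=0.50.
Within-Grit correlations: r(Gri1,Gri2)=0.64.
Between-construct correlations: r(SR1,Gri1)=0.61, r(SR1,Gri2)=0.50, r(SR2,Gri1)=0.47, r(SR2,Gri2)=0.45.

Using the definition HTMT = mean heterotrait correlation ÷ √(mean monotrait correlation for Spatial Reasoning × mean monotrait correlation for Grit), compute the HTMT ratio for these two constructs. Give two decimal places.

Mean heterotrait r = 2.03/4 = 0.5075.
Mean within-SR = 0.50/1 = 0.5000; mean within-Gri = 0.64/1 = 0.6400.
Geometric mean = √(0.5000 × 0.6400) = 0.5657.
HTMT = 0.5075 / 0.5657 = 0.90.

0.90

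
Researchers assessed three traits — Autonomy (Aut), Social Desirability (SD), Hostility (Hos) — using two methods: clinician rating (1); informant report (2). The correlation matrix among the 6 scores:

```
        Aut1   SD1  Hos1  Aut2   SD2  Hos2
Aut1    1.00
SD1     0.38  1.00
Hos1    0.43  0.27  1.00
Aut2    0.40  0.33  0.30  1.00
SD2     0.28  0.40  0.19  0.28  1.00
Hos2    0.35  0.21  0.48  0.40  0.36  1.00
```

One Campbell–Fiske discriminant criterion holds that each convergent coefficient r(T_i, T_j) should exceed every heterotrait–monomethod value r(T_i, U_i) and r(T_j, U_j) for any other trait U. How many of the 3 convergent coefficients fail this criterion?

1

Checking each validity diagonal entry against its comparison values:
Aut (methods 1·2): 0.40 vs {0.38, 0.28, 0.43, 0.40} → fail.
SD (methods 1·2): 0.40 vs {0.38, 0.28, 0.27, 0.36} → pass.
Hos (methods 1·2): 0.48 vs {0.43, 0.40, 0.27, 0.36} → pass.
1 of 3 fail.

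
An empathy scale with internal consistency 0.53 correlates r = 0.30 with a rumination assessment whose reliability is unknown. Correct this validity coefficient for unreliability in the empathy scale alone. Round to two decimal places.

0.41

Single correction: r_c = r_obs / √r_xx = 0.30 / √0.53 = 0.30 / 0.7280 ≈ 0.41.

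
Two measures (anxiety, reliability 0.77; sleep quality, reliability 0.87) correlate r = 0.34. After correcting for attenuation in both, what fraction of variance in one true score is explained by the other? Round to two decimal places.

0.17

Disattenuated r = 0.34 / √(0.77 × 0.87) = 0.34 / 0.8185 = 0.4154.
Shared true-score variance = 0.4154² = 0.1726 ≈ 0.17.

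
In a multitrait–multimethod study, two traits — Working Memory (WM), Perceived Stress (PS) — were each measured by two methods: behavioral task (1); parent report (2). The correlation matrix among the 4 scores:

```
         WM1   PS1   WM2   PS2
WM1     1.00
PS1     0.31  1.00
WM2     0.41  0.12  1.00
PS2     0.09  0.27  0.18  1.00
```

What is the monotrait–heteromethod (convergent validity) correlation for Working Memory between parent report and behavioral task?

Same trait (WM), different methods: r(WM2, WM1) = 0.41.

0.41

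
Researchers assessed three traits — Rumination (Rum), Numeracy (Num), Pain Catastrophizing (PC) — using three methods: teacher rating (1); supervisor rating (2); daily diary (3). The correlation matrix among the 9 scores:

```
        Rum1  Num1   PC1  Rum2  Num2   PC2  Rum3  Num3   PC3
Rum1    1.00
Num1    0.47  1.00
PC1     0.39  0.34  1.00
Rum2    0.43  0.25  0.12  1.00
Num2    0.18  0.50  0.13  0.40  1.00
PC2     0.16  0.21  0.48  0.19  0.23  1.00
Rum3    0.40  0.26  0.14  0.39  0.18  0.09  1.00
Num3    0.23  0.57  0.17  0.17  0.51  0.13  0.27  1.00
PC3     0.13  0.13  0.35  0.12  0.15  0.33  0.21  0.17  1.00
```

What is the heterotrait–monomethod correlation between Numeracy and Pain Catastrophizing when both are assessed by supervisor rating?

0.23

Different traits, same method: r(Num2, PC2) = 0.23.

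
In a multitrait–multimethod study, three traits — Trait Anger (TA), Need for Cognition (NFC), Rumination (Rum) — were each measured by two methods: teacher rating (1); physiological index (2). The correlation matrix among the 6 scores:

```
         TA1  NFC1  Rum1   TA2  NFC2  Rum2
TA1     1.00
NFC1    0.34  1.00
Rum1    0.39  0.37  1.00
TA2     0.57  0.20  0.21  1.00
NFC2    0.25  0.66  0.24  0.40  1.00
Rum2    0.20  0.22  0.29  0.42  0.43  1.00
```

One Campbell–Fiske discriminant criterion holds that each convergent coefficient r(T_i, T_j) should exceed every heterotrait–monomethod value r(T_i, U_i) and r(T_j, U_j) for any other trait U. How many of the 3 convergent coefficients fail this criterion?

1

Each convergent coefficient versus the relevant comparison correlations:
TA (methods 1·2): 0.57 vs {0.34, 0.40, 0.39, 0.42} → pass.
NFC (methods 1·2): 0.66 vs {0.34, 0.40, 0.37, 0.43} → pass.
Rum (methods 1·2): 0.29 vs {0.39, 0.42, 0.37, 0.43} → fail.
1 of 3 fail.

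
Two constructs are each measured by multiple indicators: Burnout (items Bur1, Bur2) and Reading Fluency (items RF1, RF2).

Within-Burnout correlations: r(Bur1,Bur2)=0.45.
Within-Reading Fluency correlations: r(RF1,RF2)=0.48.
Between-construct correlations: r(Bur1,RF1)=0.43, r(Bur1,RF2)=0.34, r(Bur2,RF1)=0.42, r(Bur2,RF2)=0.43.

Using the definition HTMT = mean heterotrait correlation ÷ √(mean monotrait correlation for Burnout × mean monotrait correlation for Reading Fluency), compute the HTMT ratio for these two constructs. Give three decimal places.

0.871

Mean between = 1.62/4 = 0.4050.
Mean within-Bur = 0.45/1 = 0.4500; mean within-RF = 0.48/1 = 0.4800.
Geometric mean = √(0.4500 × 0.4800) = 0.4648.
HTMT = 0.4050 / 0.4648 = 0.871.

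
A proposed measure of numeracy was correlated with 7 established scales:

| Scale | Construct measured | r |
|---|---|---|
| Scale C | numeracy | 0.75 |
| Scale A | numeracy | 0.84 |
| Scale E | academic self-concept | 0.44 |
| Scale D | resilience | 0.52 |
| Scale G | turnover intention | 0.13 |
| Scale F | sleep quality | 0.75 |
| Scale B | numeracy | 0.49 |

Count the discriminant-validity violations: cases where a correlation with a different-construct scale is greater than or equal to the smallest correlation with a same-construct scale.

2

Convergent (same construct = numeracy): Scale C, Scale A, Scale B.
Smallest convergent = 0.49. Discriminant values: 0.44, 0.52, 0.13, 0.75; count ≥ 0.49 → 2.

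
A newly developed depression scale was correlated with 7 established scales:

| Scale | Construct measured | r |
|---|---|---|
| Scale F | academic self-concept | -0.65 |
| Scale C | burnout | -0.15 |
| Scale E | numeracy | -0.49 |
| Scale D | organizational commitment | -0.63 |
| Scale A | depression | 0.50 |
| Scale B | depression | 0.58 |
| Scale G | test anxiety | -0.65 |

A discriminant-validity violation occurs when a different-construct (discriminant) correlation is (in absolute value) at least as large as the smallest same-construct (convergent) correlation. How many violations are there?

Convergent (same construct = depression): Scale A, Scale B.
Smallest convergent = 0.50. Discriminant |r|: 0.65, 0.15, 0.49, 0.63, 0.65; count ≥ 0.50 → 3.

3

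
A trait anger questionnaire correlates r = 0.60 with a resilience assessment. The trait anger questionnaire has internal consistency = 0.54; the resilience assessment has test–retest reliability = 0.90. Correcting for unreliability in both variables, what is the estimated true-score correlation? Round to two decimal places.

r_true = r_obs / √(r_xx · r_yy) = 0.60 / √(0.54 × 0.90) = 0.60 / √0.4860 = 0.60 / 0.6971 ≈ 0.86.

0.86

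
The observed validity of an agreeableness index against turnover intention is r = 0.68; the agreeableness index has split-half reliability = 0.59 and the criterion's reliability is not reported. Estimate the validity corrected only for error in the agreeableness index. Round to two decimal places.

Single correction: r_c = r_obs / √r_xx = 0.68 / √0.59 = 0.68 / 0.7681 ≈ 0.89.

0.89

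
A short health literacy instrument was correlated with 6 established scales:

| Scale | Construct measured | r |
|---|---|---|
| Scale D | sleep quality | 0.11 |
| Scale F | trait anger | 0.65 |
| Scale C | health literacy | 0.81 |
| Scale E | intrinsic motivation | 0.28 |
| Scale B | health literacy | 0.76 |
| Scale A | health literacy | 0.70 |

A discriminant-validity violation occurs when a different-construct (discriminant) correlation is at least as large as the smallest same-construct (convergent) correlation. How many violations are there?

Convergent (same construct = health literacy): Scale C, Scale B, Scale A.
Smallest convergent = 0.70. Discriminant values: 0.11, 0.65, 0.28; count ≥ 0.70 → 0.

0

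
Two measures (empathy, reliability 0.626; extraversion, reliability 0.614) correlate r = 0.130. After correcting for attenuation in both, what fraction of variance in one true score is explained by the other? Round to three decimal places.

0.044

Disattenuated r = 0.130 / √(0.626 × 0.614) = 0.130 / 0.6200 = 0.2097.
Shared true-score variance = 0.2097² = 0.0440 ≈ 0.044.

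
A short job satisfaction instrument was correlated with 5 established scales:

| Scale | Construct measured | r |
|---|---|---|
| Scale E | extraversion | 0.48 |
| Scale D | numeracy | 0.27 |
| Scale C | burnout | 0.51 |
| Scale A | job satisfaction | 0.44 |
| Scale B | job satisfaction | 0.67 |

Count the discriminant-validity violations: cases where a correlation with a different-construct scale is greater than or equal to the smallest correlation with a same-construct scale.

Convergent (same construct = job satisfaction): Scale A, Scale B.
Smallest convergent = 0.44. Discriminant values: 0.48, 0.27, 0.51; count ≥ 0.44 → 2.

2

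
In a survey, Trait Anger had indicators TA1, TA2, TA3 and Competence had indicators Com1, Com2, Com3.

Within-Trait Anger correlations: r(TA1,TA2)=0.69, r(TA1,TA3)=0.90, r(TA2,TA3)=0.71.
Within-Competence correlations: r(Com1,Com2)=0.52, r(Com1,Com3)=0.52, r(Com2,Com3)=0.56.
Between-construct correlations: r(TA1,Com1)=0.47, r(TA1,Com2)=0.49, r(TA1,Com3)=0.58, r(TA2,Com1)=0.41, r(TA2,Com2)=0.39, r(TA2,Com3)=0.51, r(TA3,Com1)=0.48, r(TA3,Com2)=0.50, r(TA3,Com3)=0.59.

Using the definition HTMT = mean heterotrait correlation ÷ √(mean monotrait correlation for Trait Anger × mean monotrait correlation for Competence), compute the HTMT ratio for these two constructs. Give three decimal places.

0.768

Between-construct mean = 4.42/9 = 0.4911.
Mean within-TA = 2.30/3 = 0.7667; mean within-Com = 1.60/3 = 0.5333.
Geometric mean = √(0.7667 × 0.5333) = 0.6394.
HTMT = 0.4911 / 0.6394 = 0.768.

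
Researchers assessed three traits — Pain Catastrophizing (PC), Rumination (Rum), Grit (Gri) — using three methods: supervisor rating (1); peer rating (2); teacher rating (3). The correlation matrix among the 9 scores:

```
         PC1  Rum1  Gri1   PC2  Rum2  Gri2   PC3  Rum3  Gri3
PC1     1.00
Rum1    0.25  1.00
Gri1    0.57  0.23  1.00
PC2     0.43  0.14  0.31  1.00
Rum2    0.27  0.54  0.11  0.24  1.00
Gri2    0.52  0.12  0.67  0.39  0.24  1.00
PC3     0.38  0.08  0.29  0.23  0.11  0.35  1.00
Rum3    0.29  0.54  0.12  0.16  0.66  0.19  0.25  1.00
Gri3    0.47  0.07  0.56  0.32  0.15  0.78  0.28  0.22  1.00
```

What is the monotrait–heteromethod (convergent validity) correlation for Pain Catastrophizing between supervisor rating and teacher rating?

Same trait (PC), different methods: r(PC1, PC3) = 0.38.

0.38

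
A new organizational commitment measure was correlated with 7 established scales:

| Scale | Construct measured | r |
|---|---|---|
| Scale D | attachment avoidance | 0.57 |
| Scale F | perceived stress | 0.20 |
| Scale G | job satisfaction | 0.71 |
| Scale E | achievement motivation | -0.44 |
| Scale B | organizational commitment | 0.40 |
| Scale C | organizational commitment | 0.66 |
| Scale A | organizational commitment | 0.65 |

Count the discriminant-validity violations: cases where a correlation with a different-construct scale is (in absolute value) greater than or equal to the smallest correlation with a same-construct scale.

Convergent (same construct = organizational commitment): Scale B, Scale C, Scale A.
Smallest convergent = 0.40. Discriminant |r|: 0.57, 0.20, 0.71, 0.44; count ≥ 0.40 → 3.

3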